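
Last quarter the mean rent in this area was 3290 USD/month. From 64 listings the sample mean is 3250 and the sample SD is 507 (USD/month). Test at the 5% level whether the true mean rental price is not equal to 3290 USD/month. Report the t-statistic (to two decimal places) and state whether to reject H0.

H0: μ = 3290; H1: μ ≠ 3290 (one-sample t-test, two-sided).
t = (x̄ − μ₀)/(s/√n) = (3250 − 3290)/(507/√64) = -0.63
df = n − 1 = 63
Two-sided p-value ≈ 0.5302
Since p ≈ 0.5302 > α = 0.05, fail to reject H0; the evidence is not statistically significant.

t = -0.63; fail to reject H0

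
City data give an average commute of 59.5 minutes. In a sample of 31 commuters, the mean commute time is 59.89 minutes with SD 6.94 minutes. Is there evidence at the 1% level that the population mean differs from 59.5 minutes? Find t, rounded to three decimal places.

H0: μ = 59.5; H1: μ ≠ 59.5 (one-sample t-test, two-sided).
t = (x̄ − μ₀)/(s/√n) = (59.89 − 59.5)/(6.94/√31) = 0.313
df = n − 1 = 30
Two-sided p-value ≈ 0.757
Since p ≈ 0.757 > α = 0.01, fail to reject H0; the data do not provide sufficient evidence against H0.

0.313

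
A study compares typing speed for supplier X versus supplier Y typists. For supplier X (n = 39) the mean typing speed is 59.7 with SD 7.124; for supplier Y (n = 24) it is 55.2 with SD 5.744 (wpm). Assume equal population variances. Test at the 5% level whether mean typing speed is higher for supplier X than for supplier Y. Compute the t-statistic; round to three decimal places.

Let group 1 = supplier X, group 2 = supplier Y. H0: μ_1 = μ_2; H1: μ_1 > μ_2 (two-sample pooled-variance t-test, right-tailed).
s_p² = [(39−1)·7.124² + (24−1)·5.744²]/(39+24−2) = 44.0558
t = (59.7 − 55.2)/√[44.0558·(1/39 + 1/24)] = 2.613
df = n₁ + n₂ − 2 = 61
p-value = P(T ≥ 2.613) ≈ 0.0056
Since p ≈ 0.0056 < α = 0.05, reject H0; the evidence is statistically significant.

2.613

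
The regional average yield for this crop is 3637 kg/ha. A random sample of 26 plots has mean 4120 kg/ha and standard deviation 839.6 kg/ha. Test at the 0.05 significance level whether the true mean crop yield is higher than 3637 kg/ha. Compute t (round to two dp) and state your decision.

H0: μ = 3637; H1: μ > 3637 (one-sample t-test, right-tailed).
t = (x̄ − μ₀)/(s/√n) = (4120 − 3637)/(839.6/√26) = 2.93
df = n − 1 = 25
p-value = P(T ≥ 2.93) ≈ 0.004
Since p ≈ 0.004 < α = 0.05, reject H0; the evidence is statistically significant.

t = 2.93; reject H0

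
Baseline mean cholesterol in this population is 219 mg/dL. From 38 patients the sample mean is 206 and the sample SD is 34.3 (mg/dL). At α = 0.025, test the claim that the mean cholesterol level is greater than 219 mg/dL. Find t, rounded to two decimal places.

H0: μ = 219; H1: μ > 219 (one-sample t-test, right-tailed).
t = (x̄ − μ₀)/(s/√n) = (206 − 219)/(34.3/√38) = -2.34
df = n − 1 = 37
p-value = P(T ≥ -2.34) ≈ 0.9875
Since p ≈ 0.9875 > α = 0.025, fail to reject H0; the evidence is not statistically significant.

-2.34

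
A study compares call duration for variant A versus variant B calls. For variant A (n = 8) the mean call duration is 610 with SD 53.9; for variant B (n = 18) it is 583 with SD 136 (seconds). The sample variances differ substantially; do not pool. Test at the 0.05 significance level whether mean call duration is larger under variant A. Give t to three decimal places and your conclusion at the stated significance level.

Let group 1 = variant A, group 2 = variant B. H0: μ_1 = μ_2; H1: μ_1 > μ_2 (Welch's two-sample t-test, right-tailed).
t = (x̄_1 − x̄_2)/√(s_1²/n_1 + s_2²/n_2) = (610 − 583)/√(53.9²/8 + 136²/18) = 0.724
Welch–Satterthwaite df ≈ 23.89
p-value = P(T ≥ 0.724) ≈ 0.2380
Since p ≈ 0.2380 > α = 0.05, fail to reject H0; the data do not provide sufficient evidence against H0.

t = 0.724; fail to reject H0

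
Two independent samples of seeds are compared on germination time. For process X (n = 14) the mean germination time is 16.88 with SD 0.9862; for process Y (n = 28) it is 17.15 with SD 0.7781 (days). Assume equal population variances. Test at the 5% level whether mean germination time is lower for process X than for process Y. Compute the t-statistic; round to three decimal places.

-0.969

Let group 1 = process X, group 2 = process Y. H0: μ_1 = μ_2; H1: μ_1 < μ_2 (two-sample pooled-variance t-test, left-tailed).
s_p² = [(14−1)·0.9862² + (28−1)·0.7781²]/(14+28−2) = 0.724764
t = (16.88 − 17.15)/√[0.724764·(1/14 + 1/28)] = -0.969
df = n₁ + n₂ − 2 = 40
p-value = P(T ≤ -0.969) ≈ 0.1692
Since p ≈ 0.1692 > α = 0.05, fail to reject H0; the data do not provide sufficient evidence against H0.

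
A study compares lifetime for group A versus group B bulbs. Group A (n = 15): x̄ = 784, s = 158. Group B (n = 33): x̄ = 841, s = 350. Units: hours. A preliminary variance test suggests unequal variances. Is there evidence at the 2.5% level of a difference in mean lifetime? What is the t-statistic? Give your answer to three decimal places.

-0.777

Let group 1 = group A, group 2 = group B. H0: μ_1 = μ_2; H1: μ_1 ≠ μ_2 (Welch's two-sample t-test, two-sided).
t = (x̄_1 − x̄_2)/√(s_1²/n_1 + s_2²/n_2) = (784 − 841)/√(158²/15 + 350²/33) = -0.777
Welch–Satterthwaite df ≈ 45.99
Two-sided p-value ≈ 0.441
Since p ≈ 0.441 > α = 0.025, fail to reject H0; the data do not provide sufficient evidence against H0.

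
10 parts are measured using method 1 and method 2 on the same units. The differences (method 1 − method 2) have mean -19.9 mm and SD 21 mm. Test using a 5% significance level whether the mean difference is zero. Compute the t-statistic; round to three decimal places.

H0: μ_d = 0; H1: μ_d ≠ 0 (paired t-test on the differences, two-sided).
t = d̄/(s_d/√n) = -19.9/(21/√10) = -2.997
df = n − 1 = 9
Two-sided p-value ≈ 0.0150
Since p ≈ 0.0150 < α = 0.05, reject H0; the data support H1.

-2.997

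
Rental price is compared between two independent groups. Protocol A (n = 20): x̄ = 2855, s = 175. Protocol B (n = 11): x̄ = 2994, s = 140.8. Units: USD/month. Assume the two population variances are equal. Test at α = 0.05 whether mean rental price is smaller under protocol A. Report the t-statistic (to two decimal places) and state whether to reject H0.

t = -2.26; reject H0

Let group 1 = protocol A, group 2 = protocol B. H0: μ_1 = μ_2; H1: μ_1 < μ_2 (two-sample pooled-variance t-test, left-tailed).
s_p² = [(20−1)·175² + (11−1)·140.8²]/(20+11−2) = 26900.7
t = (2855 − 2994)/√[26900.7·(1/20 + 1/11)] = -2.26
df = n₁ + n₂ − 2 = 29
p-value = P(T ≤ -2.26) ≈ 0.0158
Since p ≈ 0.0158 < α = 0.05, reject H0; the evidence is statistically significant.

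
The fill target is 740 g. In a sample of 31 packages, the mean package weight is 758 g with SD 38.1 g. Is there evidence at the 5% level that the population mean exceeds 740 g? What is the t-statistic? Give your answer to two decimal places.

2.63

H0: μ = 740; H1: μ > 740 (one-sample t-test, right-tailed).
t = (x̄ − μ₀)/(s/√n) = (758 − 740)/(38.1/√31) = 2.63
df = n − 1 = 30
p-value = P(T ≥ 2.63) ≈ 0.007
Since p ≈ 0.007 < α = 0.05, reject H0; the evidence is statistically significant.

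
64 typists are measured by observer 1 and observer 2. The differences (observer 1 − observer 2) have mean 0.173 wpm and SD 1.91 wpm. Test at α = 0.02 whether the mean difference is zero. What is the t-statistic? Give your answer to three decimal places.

H0: μ_d = 0; H1: μ_d ≠ 0 (paired t-test on the differences, two-sided).
t = d̄/(s_d/√n) = 0.173/(1.91/√64) = 0.725
df = n − 1 = 63
Two-sided p-value ≈ 0.4714
Since p ≈ 0.4714 > α = 0.02, fail to reject H0; the data do not provide sufficient evidence against H0.

0.725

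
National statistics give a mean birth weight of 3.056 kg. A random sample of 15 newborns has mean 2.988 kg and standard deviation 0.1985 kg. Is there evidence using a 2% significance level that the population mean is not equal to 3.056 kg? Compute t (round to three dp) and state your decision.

t = -1.327; fail to reject H0

H0: μ = 3.056; H1: μ ≠ 3.056 (one-sample t-test, two-sided).
t = (x̄ − μ₀)/(s/√n) = (2.988 − 3.056)/(0.1985/√15) = -1.327
df = n − 1 = 14
Two-sided p-value ≈ 0.2058
Since p ≈ 0.2058 > α = 0.02, fail to reject H0; the evidence is not statistically significant.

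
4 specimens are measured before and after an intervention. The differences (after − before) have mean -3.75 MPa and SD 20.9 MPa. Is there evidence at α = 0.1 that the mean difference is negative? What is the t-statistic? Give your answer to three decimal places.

H0: μ_d = 0; H1: μ_d < 0 (paired t-test on the differences, left-tailed).
t = d̄/(s_d/√n) = -3.75/(20.9/√4) = -0.359
df = n − 1 = 3
p-value = P(T ≤ -0.359) ≈ 0.372
Since p ≈ 0.372 > α = 0.1, fail to reject H0; the evidence is not statistically significant.

-0.359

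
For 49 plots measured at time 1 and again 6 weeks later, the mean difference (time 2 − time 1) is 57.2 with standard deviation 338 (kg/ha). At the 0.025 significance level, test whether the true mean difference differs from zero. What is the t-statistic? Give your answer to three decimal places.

H0: μ_d = 0; H1: μ_d ≠ 0 (paired t-test on the differences, two-sided).
t = d̄/(s_d/√n) = 57.2/(338/√49) = 1.185
df = n − 1 = 48
Two-sided p-value ≈ 0.2420
Since p ≈ 0.2420 > α = 0.025, fail to reject H0; the evidence is not statistically significant.

1.185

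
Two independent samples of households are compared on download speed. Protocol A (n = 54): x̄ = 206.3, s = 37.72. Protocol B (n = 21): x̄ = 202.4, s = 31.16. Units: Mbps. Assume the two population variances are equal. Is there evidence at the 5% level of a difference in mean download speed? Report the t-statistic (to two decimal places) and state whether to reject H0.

Let group 1 = protocol A, group 2 = protocol B. H0: μ_1 = μ_2; H1: μ_1 ≠ μ_2 (two-sample pooled-variance t-test, two-sided).
s_p² = [(54−1)·37.72² + (21−1)·31.16²]/(54+21−2) = 1299
t = (206.3 − 202.4)/√[1299·(1/54 + 1/21)] = 0.42
df = n₁ + n₂ − 2 = 73
Two-sided p-value ≈ 0.6752
Since p ≈ 0.6752 > α = 0.05, fail to reject H0; the data do not provide sufficient evidence against H0.

t = 0.42; fail to reject H0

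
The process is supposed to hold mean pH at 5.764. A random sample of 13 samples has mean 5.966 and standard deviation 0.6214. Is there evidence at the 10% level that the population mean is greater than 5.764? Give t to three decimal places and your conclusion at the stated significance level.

H0: μ = 5.764; H1: μ > 5.764 (one-sample t-test, right-tailed).
t = (x̄ − μ₀)/(s/√n) = (5.966 − 5.764)/(0.6214/√13) = 1.172
df = n − 1 = 12
p-value = P(T ≥ 1.172) ≈ 0.1320
Since p ≈ 0.1320 > α = 0.1, fail to reject H0; the data do not provide sufficient evidence against H0.

t = 1.172; fail to reject H0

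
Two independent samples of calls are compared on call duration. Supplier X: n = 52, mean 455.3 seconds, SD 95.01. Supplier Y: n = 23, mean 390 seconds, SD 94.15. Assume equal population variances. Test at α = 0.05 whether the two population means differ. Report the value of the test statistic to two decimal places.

Let group 1 = supplier X, group 2 = supplier Y. H0: μ_1 = μ_2; H1: μ_1 ≠ μ_2 (two-sample pooled-variance t-test, two-sided).
s_p² = [(52−1)·95.01² + (23−1)·94.15²]/(52+23−2) = 8977.87
t = (455.3 − 390)/√[8977.87·(1/52 + 1/23)] = 2.75
df = n₁ + n₂ − 2 = 73
Two-sided p-value ≈ 0.0075
Since p ≈ 0.0075 < α = 0.05, reject H0; the evidence is statistically significant.

2.75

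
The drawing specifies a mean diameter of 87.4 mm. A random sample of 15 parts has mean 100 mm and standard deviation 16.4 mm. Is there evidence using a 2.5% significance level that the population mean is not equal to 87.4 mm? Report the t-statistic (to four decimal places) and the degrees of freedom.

H0: μ = 87.4; H1: μ ≠ 87.4 (one-sample t-test, two-sided).
t = (x̄ − μ₀)/(s/√n) = (100 − 87.4)/(16.4/√15) = 2.9756
df = n − 1 = 14
Two-sided p-value ≈ 0.010
Since p ≈ 0.010 < α = 0.025, reject H0; the data support H1.

t = 2.9756, df = 14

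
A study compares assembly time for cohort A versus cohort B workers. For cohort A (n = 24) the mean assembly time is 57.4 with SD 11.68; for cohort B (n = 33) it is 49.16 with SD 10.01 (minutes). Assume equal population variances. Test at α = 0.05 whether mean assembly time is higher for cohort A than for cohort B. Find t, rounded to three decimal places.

Let group 1 = cohort A, group 2 = cohort B. H0: μ_1 = μ_2; H1: μ_1 > μ_2 (two-sample pooled-variance t-test, right-tailed).
s_p² = [(24−1)·11.68² + (33−1)·10.01²]/(24+33−2) = 115.348
t = (57.4 − 49.16)/√[115.348·(1/24 + 1/33)] = 2.860
df = n₁ + n₂ − 2 = 55
p-value = P(T ≥ 2.860) ≈ 0.003
Since p ≈ 0.003 < α = 0.05, reject H0; the data support H1.

2.860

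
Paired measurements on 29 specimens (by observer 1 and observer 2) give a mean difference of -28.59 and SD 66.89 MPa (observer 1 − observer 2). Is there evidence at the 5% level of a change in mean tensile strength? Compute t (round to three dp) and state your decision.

H0: μ_d = 0; H1: μ_d ≠ 0 (paired t-test on the differences, two-sided).
t = d̄/(s_d/√n) = -28.59/(66.89/√29) = -2.302
df = n − 1 = 28
Two-sided p-value ≈ 0.0290
Since p ≈ 0.0290 < α = 0.05, reject H0; the evidence is statistically significant.

t = -2.302; reject H0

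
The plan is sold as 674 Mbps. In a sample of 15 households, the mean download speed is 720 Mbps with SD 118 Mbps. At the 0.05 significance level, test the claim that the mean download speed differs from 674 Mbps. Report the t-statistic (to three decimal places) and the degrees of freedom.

H0: μ = 674; H1: μ ≠ 674 (one-sample t-test, two-sided).
t = (x̄ − μ₀)/(s/√n) = (720 − 674)/(118/√15) = 1.510
df = n − 1 = 14
Two-sided p-value ≈ 0.1533
Since p ≈ 0.1533 > α = 0.05, fail to reject H0; the evidence is not statistically significant.

t = 1.510, df = 14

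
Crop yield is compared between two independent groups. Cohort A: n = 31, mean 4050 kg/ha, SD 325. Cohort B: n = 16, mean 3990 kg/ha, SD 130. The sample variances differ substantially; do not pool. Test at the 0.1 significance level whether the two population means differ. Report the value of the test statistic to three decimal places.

0.898

Let group 1 = cohort A, group 2 = cohort B. H0: μ_1 = μ_2; H1: μ_1 ≠ μ_2 (Welch's two-sample t-test, two-sided).
t = (x̄_1 − x̄_2)/√(s_1²/n_1 + s_2²/n_2) = (4050 − 3990)/√(325²/31 + 130²/16) = 0.898
Welch–Satterthwaite df ≈ 43.18
Two-sided p-value ≈ 0.374
Since p ≈ 0.374 > α = 0.1, fail to reject H0; the data do not provide sufficient evidence against H0.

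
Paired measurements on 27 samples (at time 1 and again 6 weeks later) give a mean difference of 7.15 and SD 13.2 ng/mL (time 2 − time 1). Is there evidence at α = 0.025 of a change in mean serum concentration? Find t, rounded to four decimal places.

2.8146

H0: μ_d = 0; H1: μ_d ≠ 0 (paired t-test on the differences, two-sided).
t = d̄/(s_d/√n) = 7.15/(13.2/√27) = 2.8146
df = n − 1 = 26
Two-sided p-value ≈ 0.009
Since p ≈ 0.009 < α = 0.025, reject H0; the evidence is statistically significant.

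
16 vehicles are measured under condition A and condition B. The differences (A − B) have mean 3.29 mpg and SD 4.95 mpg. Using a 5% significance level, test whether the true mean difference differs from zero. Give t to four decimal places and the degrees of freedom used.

t = 2.6586, df = 15

H0: μ_d = 0; H1: μ_d ≠ 0 (paired t-test on the differences, two-sided).
t = d̄/(s_d/√n) = 3.29/(4.95/√16) = 2.6586
df = n − 1 = 15
Two-sided p-value ≈ 0.018
Since p ≈ 0.018 < α = 0.05, reject H0; the evidence is statistically significant.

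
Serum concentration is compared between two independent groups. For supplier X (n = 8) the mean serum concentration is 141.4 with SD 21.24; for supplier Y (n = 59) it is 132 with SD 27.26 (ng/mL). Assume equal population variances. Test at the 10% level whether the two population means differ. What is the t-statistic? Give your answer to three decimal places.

Let group 1 = supplier X, group 2 = supplier Y. H0: μ_1 = μ_2; H1: μ_1 ≠ μ_2 (two-sample pooled-variance t-test, two-sided).
s_p² = [(8−1)·21.24² + (59−1)·27.26²]/(8+59−2) = 711.665
t = (141.4 − 132)/√[711.665·(1/8 + 1/59)] = 0.935
df = n₁ + n₂ − 2 = 65
Two-sided p-value ≈ 0.353
Since p ≈ 0.353 > α = 0.1, fail to reject H0; the evidence is not statistically significant.

0.935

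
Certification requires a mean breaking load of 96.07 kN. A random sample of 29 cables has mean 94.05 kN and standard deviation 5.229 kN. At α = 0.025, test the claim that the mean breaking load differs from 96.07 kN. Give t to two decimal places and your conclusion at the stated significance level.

t = -2.08; fail to reject H0

H0: μ = 96.07; H1: μ ≠ 96.07 (one-sample t-test, two-sided).
t = (x̄ − μ₀)/(s/√n) = (94.05 − 96.07)/(5.229/√29) = -2.08
df = n − 1 = 28
Two-sided p-value ≈ 0.047
Since p ≈ 0.047 > α = 0.025, fail to reject H0; the evidence is not statistically significant.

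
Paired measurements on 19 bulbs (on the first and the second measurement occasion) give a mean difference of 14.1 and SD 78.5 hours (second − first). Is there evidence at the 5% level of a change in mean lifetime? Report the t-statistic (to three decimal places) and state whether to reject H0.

H0: μ_d = 0; H1: μ_d ≠ 0 (paired t-test on the differences, two-sided).
t = d̄/(s_d/√n) = 14.1/(78.5/√19) = 0.783
df = n − 1 = 18
Two-sided p-value ≈ 0.444
Since p ≈ 0.444 > α = 0.05, fail to reject H0; the evidence is not statistically significant.

t = 0.783; fail to reject H0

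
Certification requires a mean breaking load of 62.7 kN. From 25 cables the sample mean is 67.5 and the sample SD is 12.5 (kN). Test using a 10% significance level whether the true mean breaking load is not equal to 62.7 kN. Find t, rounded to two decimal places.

1.92

H0: μ = 62.7; H1: μ ≠ 62.7 (one-sample t-test, two-sided).
t = (x̄ − μ₀)/(s/√n) = (67.5 − 62.7)/(12.5/√25) = 1.92
df = n − 1 = 24
Two-sided p-value ≈ 0.067
Since p ≈ 0.067 < α = 0.1, reject H0; the data support H1.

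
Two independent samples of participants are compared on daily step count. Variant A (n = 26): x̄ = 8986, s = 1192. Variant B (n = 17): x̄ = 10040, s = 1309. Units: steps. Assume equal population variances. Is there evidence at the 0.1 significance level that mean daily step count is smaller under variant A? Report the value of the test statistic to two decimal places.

Let group 1 = variant A, group 2 = variant B. H0: μ_1 = μ_2; H1: μ_1 < μ_2 (two-sample pooled-variance t-test, left-tailed).
s_p² = [(26−1)·1192² + (17−1)·1309²]/(26+17−2) = 1535060
t = (8986 − 10040)/√[1535060·(1/26 + 1/17)] = -2.73
df = n₁ + n₂ − 2 = 41
p-value = P(T ≤ -2.73) ≈ 0.005
Since p ≈ 0.005 < α = 0.1, reject H0; the data support H1.

-2.73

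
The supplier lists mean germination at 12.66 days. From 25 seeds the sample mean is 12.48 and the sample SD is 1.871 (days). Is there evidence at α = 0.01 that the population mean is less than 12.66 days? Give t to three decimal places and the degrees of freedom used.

t = -0.481, df = 24

H0: μ = 12.66; H1: μ < 12.66 (one-sample t-test, left-tailed).
t = (x̄ − μ₀)/(s/√n) = (12.48 − 12.66)/(1.871/√25) = -0.481
df = n − 1 = 24
p-value = P(T ≤ -0.481) ≈ 0.3174
Since p ≈ 0.3174 > α = 0.01, fail to reject H0; the data do not provide sufficient evidence against H0.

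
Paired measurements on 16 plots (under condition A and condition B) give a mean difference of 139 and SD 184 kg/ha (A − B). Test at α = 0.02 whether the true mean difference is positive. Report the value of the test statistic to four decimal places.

3.0217

H0: μ_d = 0; H1: μ_d > 0 (paired t-test on the differences, right-tailed).
t = d̄/(s_d/√n) = 139/(184/√16) = 3.0217
df = n − 1 = 15
p-value = P(T ≥ 3.0217) ≈ 0.004
Since p ≈ 0.004 < α = 0.02, reject H0; the evidence is statistically significant.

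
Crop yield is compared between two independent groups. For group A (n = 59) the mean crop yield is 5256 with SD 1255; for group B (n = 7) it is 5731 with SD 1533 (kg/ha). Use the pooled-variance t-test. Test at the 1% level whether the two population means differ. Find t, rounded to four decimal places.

-0.9257

Let group 1 = group A, group 2 = group B. H0: μ_1 = μ_2; H1: μ_1 ≠ μ_2 (two-sample pooled-variance t-test, two-sided).
s_p² = [(59−1)·1255² + (7−1)·1533²]/(59+7−2) = 1647690
t = (5256 − 5731)/√[1647690·(1/59 + 1/7)] = -0.9257
df = n₁ + n₂ − 2 = 64
Two-sided p-value ≈ 0.358
Since p ≈ 0.358 > α = 0.01, fail to reject H0; the evidence is not statistically significant.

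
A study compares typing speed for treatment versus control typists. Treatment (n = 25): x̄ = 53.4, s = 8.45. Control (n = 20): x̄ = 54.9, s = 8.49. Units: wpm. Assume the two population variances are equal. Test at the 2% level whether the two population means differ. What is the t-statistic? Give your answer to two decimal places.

-0.59

Let group 1 = treatment, group 2 = control. H0: μ_1 = μ_2; H1: μ_1 ≠ μ_2 (two-sample pooled-variance t-test, two-sided).
s_p² = [(25−1)·8.45² + (20−1)·8.49²]/(25+20−2) = 71.7019
t = (53.4 − 54.9)/√[71.7019·(1/25 + 1/20)] = -0.59
df = n₁ + n₂ − 2 = 43
Two-sided p-value ≈ 0.558
Since p ≈ 0.558 > α = 0.02, fail to reject H0; the data do not provide sufficient evidence against H0.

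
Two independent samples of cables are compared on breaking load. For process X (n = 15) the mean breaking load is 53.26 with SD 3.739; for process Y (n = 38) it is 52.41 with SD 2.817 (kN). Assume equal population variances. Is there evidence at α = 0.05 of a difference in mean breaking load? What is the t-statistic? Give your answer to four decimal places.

Let group 1 = process X, group 2 = process Y. H0: μ_1 = μ_2; H1: μ_1 ≠ μ_2 (two-sample pooled-variance t-test, two-sided).
s_p² = [(15−1)·3.739² + (38−1)·2.817²]/(15+38−2) = 9.5948
t = (53.26 − 52.41)/√[9.5948·(1/15 + 1/38)] = 0.8999
df = n₁ + n₂ − 2 = 51
Two-sided p-value ≈ 0.3724
Since p ≈ 0.3724 > α = 0.05, fail to reject H0; the evidence is not statistically significant.

0.8999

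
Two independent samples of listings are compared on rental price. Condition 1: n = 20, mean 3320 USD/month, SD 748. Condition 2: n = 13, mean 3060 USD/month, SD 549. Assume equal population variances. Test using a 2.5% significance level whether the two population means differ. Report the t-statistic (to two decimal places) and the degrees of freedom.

Let group 1 = condition 1, group 2 = condition 2. H0: μ_1 = μ_2; H1: μ_1 ≠ μ_2 (two-sample pooled-variance t-test, two-sided).
s_p² = [(20−1)·748² + (13−1)·549²]/(20+13−2) = 459593
t = (3320 − 3060)/√[459593·(1/20 + 1/13)] = 1.08
df = n₁ + n₂ − 2 = 31
Two-sided p-value ≈ 0.2900
Since p ≈ 0.2900 > α = 0.025, fail to reject H0; the data do not provide sufficient evidence against H0.

t = 1.08, df = 31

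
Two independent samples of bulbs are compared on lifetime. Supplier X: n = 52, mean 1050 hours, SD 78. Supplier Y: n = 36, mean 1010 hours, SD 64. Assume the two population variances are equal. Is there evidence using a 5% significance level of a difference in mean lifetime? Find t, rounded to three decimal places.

2.540

Let group 1 = supplier X, group 2 = supplier Y. H0: μ_1 = μ_2; H1: μ_1 ≠ μ_2 (two-sample pooled-variance t-test, two-sided).
s_p² = [(52−1)·78² + (36−1)·64²]/(52+36−2) = 5274.93
t = (1050 − 1010)/√[5274.93·(1/52 + 1/36)] = 2.540
df = n₁ + n₂ − 2 = 86
Two-sided p-value ≈ 0.0129
Since p ≈ 0.0129 < α = 0.05, reject H0; the evidence is statistically significant.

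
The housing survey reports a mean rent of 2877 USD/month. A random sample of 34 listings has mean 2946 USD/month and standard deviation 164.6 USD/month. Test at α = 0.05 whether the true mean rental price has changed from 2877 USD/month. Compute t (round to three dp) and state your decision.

H0: μ = 2877; H1: μ ≠ 2877 (one-sample t-test, two-sided).
t = (x̄ − μ₀)/(s/√n) = (2946 − 2877)/(164.6/√34) = 2.444
df = n − 1 = 33
Two-sided p-value ≈ 0.0200
Since p ≈ 0.0200 < α = 0.05, reject H0; the evidence is statistically significant.

t = 2.444; reject H0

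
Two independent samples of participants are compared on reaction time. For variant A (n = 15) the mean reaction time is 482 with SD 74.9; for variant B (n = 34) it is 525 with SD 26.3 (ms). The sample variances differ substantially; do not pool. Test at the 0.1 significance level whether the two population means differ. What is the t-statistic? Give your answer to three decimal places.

-2.165

Let group 1 = variant A, group 2 = variant B. H0: μ_1 = μ_2; H1: μ_1 ≠ μ_2 (Welch's two-sample t-test, two-sided).
t = (x̄_1 − x̄_2)/√(s_1²/n_1 + s_2²/n_2) = (482 − 525)/√(74.9²/15 + 26.3²/34) = -2.165
Welch–Satterthwaite df ≈ 15.54
Two-sided p-value ≈ 0.0463
Since p ≈ 0.0463 < α = 0.1, reject H0; the data support H1.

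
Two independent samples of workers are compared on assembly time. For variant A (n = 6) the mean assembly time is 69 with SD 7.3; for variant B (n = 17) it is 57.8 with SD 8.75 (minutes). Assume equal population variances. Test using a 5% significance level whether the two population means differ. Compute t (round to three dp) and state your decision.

t = 2.799; reject H0

Let group 1 = variant A, group 2 = variant B. H0: μ_1 = μ_2; H1: μ_1 ≠ μ_2 (two-sample pooled-variance t-test, two-sided).
s_p² = [(6−1)·7.3² + (17−1)·8.75²]/(6+17−2) = 71.0214
t = (69 − 57.8)/√[71.0214·(1/6 + 1/17)] = 2.799
df = n₁ + n₂ − 2 = 21
Two-sided p-value ≈ 0.0108
Since p ≈ 0.0108 < α = 0.05, reject H0; the evidence is statistically significant.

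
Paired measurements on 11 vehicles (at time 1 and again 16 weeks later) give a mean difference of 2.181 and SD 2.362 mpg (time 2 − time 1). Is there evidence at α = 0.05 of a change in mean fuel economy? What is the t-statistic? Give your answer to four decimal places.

3.0625

H0: μ_d = 0; H1: μ_d ≠ 0 (paired t-test on the differences, two-sided).
t = d̄/(s_d/√n) = 2.181/(2.362/√11) = 3.0625
df = n − 1 = 10
Two-sided p-value ≈ 0.012
Since p ≈ 0.012 < α = 0.05, reject H0; the data support H1.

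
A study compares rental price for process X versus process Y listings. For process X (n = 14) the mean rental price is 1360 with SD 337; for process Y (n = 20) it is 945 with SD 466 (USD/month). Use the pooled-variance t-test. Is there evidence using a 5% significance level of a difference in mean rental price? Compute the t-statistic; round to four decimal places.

2.8463

Let group 1 = process X, group 2 = process Y. H0: μ_1 = μ_2; H1: μ_1 ≠ μ_2 (two-sample pooled-variance t-test, two-sided).
s_p² = [(14−1)·337² + (20−1)·466²]/(14+20−2) = 175074
t = (1360 − 945)/√[175074·(1/14 + 1/20)] = 2.8463
df = n₁ + n₂ − 2 = 32
Two-sided p-value ≈ 0.008
Since p ≈ 0.008 < α = 0.05, reject H0; the evidence is statistically significant.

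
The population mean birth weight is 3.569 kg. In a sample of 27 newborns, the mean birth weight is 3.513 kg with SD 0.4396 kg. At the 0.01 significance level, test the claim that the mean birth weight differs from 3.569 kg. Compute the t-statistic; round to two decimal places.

H0: μ = 3.569; H1: μ ≠ 3.569 (one-sample t-test, two-sided).
t = (x̄ − μ₀)/(s/√n) = (3.513 − 3.569)/(0.4396/√27) = -0.66
df = n − 1 = 26
Two-sided p-value ≈ 0.5138
Since p ≈ 0.5138 > α = 0.01, fail to reject H0; the data do not provide sufficient evidence against H0.

-0.66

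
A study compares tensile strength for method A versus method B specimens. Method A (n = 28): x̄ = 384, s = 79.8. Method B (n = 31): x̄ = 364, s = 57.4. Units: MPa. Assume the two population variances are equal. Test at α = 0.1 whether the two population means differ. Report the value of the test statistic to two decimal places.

Let group 1 = method A, group 2 = method B. H0: μ_1 = μ_2; H1: μ_1 ≠ μ_2 (two-sample pooled-variance t-test, two-sided).
s_p² = [(28−1)·79.8² + (31−1)·57.4²]/(28+31−2) = 4750.52
t = (384 − 364)/√[4750.52·(1/28 + 1/31)] = 1.11
df = n₁ + n₂ − 2 = 57
Two-sided p-value ≈ 0.2704
Since p ≈ 0.2704 > α = 0.1, fail to reject H0; the evidence is not statistically significant.

1.11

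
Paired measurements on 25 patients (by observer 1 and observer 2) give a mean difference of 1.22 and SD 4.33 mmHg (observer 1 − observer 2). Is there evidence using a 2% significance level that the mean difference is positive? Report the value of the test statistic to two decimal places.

H0: μ_d = 0; H1: μ_d > 0 (paired t-test on the differences, right-tailed).
t = d̄/(s_d/√n) = 1.22/(4.33/√25) = 1.41
df = n − 1 = 24
p-value = P(T ≥ 1.41) ≈ 0.086
Since p ≈ 0.086 > α = 0.02, fail to reject H0; the data do not provide sufficient evidence against H0.

1.41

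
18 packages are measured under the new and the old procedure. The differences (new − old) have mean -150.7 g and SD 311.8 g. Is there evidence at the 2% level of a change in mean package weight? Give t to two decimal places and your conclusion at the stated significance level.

H0: μ_d = 0; H1: μ_d ≠ 0 (paired t-test on the differences, two-sided).
t = d̄/(s_d/√n) = -150.7/(311.8/√18) = -2.05
df = n − 1 = 17
Two-sided p-value ≈ 0.056
Since p ≈ 0.056 > α = 0.02, fail to reject H0; the evidence is not statistically significant.

t = -2.05; fail to reject H0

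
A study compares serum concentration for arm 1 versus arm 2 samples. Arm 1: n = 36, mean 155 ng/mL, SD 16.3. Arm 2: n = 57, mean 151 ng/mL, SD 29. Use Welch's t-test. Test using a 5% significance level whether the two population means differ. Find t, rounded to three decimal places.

0.850

Let group 1 = arm 1, group 2 = arm 2. H0: μ_1 = μ_2; H1: μ_1 ≠ μ_2 (Welch's two-sample t-test, two-sided).
t = (x̄_1 − x̄_2)/√(s_1²/n_1 + s_2²/n_2) = (155 − 151)/√(16.3²/36 + 29²/57) = 0.850
Welch–Satterthwaite df ≈ 90.00
Two-sided p-value ≈ 0.3975
Since p ≈ 0.3975 > α = 0.05, fail to reject H0; the data do not provide sufficient evidence against H0.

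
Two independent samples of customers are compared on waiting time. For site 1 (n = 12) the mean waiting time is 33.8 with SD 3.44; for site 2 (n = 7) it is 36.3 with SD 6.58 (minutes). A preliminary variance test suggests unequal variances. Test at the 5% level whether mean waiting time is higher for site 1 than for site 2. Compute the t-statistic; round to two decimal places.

-0.93

Let group 1 = site 1, group 2 = site 2. H0: μ_1 = μ_2; H1: μ_1 > μ_2 (Welch's two-sample t-test, right-tailed).
t = (x̄_1 − x̄_2)/√(s_1²/n_1 + s_2²/n_2) = (33.8 − 36.3)/√(3.44²/12 + 6.58²/7) = -0.93
Welch–Satterthwaite df ≈ 7.96
p-value = P(T ≥ -0.93) ≈ 0.8110
Since p ≈ 0.8110 > α = 0.05, fail to reject H0; the data do not provide sufficient evidence against H0.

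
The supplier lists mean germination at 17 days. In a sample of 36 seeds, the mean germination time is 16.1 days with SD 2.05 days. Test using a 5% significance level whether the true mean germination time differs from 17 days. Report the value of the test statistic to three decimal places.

H0: μ = 17; H1: μ ≠ 17 (one-sample t-test, two-sided).
t = (x̄ − μ₀)/(s/√n) = (16.1 − 17)/(2.05/√36) = -2.634
df = n − 1 = 35
Two-sided p-value ≈ 0.0125
Since p ≈ 0.0125 < α = 0.05, reject H0; the data support H1.

-2.634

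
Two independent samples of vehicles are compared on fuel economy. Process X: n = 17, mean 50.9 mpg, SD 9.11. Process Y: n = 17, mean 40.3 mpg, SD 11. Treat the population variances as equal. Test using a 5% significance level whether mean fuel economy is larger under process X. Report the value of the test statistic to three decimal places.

Let group 1 = process X, group 2 = process Y. H0: μ_1 = μ_2; H1: μ_1 > μ_2 (two-sample pooled-variance t-test, right-tailed).
s_p² = [(17−1)·9.11² + (17−1)·11²]/(17+17−2) = 101.996
t = (50.9 − 40.3)/√[101.996·(1/17 + 1/17)] = 3.060
df = n₁ + n₂ − 2 = 32
p-value = P(T ≥ 3.060) ≈ 0.0022
Since p ≈ 0.0022 < α = 0.05, reject H0; the evidence is statistically significant.

3.060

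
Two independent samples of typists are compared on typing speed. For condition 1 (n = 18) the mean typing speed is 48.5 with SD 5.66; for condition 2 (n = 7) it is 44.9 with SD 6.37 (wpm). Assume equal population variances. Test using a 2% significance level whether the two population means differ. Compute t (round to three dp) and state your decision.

Let group 1 = condition 1, group 2 = condition 2. H0: μ_1 = μ_2; H1: μ_1 ≠ μ_2 (two-sample pooled-variance t-test, two-sided).
s_p² = [(18−1)·5.66² + (7−1)·6.37²]/(18+7−2) = 34.2638
t = (48.5 − 44.9)/√[34.2638·(1/18 + 1/7)] = 1.381
df = n₁ + n₂ − 2 = 23
Two-sided p-value ≈ 0.1806
Since p ≈ 0.1806 > α = 0.02, fail to reject H0; the data do not provide sufficient evidence against H0.

t = 1.381; fail to reject H0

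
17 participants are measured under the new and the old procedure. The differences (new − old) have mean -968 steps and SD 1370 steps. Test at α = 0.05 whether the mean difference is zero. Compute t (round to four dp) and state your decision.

H0: μ_d = 0; H1: μ_d ≠ 0 (paired t-test on the differences, two-sided).
t = d̄/(s_d/√n) = -968/(1370/√17) = -2.9133
df = n − 1 = 16
Two-sided p-value ≈ 0.010
Since p ≈ 0.010 < α = 0.05, reject H0; the data support H1.

t = -2.9133; reject H0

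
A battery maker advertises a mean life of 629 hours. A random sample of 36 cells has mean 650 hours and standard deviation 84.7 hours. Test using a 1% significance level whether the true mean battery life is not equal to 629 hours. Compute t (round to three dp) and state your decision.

H0: μ = 629; H1: μ ≠ 629 (one-sample t-test, two-sided).
t = (x̄ − μ₀)/(s/√n) = (650 − 629)/(84.7/√36) = 1.488
df = n − 1 = 35
Two-sided p-value ≈ 0.146
Since p ≈ 0.146 > α = 0.01, fail to reject H0; the evidence is not statistically significant.

t = 1.488; fail to reject H0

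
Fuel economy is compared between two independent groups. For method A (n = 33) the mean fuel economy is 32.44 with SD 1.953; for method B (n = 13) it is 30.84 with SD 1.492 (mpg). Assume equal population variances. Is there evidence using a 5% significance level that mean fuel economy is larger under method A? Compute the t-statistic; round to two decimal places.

2.66

Let group 1 = method A, group 2 = method B. H0: μ_1 = μ_2; H1: μ_1 > μ_2 (two-sample pooled-variance t-test, right-tailed).
s_p² = [(33−1)·1.953² + (13−1)·1.492²]/(33+13−2) = 3.38108
t = (32.44 − 30.84)/√[3.38108·(1/33 + 1/13)] = 2.66
df = n₁ + n₂ − 2 = 44
p-value = P(T ≥ 2.66) ≈ 0.005
Since p ≈ 0.005 < α = 0.05, reject H0; the data support H1.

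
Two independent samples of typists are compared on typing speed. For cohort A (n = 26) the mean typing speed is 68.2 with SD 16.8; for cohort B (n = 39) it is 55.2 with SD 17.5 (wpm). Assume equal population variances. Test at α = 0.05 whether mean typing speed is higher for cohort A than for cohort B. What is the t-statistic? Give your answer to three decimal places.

2.981

Let group 1 = cohort A, group 2 = cohort B. H0: μ_1 = μ_2; H1: μ_1 > μ_2 (two-sample pooled-variance t-test, right-tailed).
s_p² = [(26−1)·16.8² + (39−1)·17.5²]/(26+39−2) = 296.722
t = (68.2 − 55.2)/√[296.722·(1/26 + 1/39)] = 2.981
df = n₁ + n₂ − 2 = 63
p-value = P(T ≥ 2.981) ≈ 0.0020
Since p ≈ 0.0020 < α = 0.05, reject H0; the data support H1.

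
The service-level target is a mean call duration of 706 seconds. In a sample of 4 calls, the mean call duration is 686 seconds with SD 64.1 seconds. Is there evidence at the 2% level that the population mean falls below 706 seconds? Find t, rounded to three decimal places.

H0: μ = 706; H1: μ < 706 (one-sample t-test, left-tailed).
t = (x̄ − μ₀)/(s/√n) = (686 − 706)/(64.1/√4) = -0.624
df = n − 1 = 3
p-value = P(T ≤ -0.624) ≈ 0.288
Since p ≈ 0.288 > α = 0.02, fail to reject H0; the evidence is not statistically significant.

-0.624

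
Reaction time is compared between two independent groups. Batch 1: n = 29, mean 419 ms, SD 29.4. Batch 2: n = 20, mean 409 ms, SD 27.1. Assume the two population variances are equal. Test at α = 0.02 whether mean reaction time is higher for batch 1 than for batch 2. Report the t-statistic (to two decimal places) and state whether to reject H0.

t = 1.21; fail to reject H0

Let group 1 = batch 1, group 2 = batch 2. H0: μ_1 = μ_2; H1: μ_1 > μ_2 (two-sample pooled-variance t-test, right-tailed).
s_p² = [(29−1)·29.4² + (20−1)·27.1²]/(29+20−2) = 811.827
t = (419 − 409)/√[811.827·(1/29 + 1/20)] = 1.21
df = n₁ + n₂ − 2 = 47
p-value = P(T ≥ 1.21) ≈ 0.117
Since p ≈ 0.117 > α = 0.02, fail to reject H0; the data do not provide sufficient evidence against H0.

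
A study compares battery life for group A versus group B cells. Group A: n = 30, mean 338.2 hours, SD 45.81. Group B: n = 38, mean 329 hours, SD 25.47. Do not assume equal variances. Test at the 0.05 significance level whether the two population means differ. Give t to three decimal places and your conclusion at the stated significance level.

t = 0.986; fail to reject H0

Let group 1 = group A, group 2 = group B. H0: μ_1 = μ_2; H1: μ_1 ≠ μ_2 (Welch's two-sample t-test, two-sided).
t = (x̄_1 − x̄_2)/√(s_1²/n_1 + s_2²/n_2) = (338.2 − 329)/√(45.81²/30 + 25.47²/38) = 0.986
Welch–Satterthwaite df ≈ 42.88
Two-sided p-value ≈ 0.330
Since p ≈ 0.330 > α = 0.05, fail to reject H0; the data do not provide sufficient evidence against H0.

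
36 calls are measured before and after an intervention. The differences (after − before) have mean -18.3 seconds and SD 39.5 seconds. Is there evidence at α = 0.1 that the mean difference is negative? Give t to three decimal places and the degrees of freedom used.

H0: μ_d = 0; H1: μ_d < 0 (paired t-test on the differences, left-tailed).
t = d̄/(s_d/√n) = -18.3/(39.5/√36) = -2.780
df = n − 1 = 35
p-value = P(T ≤ -2.780) ≈ 0.0043
Since p ≈ 0.0043 < α = 0.1, reject H0; the evidence is statistically significant.

t = -2.780, df = 35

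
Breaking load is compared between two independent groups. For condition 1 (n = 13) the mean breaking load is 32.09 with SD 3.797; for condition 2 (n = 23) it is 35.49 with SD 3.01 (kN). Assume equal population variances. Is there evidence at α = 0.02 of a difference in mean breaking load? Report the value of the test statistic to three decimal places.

-2.961

Let group 1 = condition 1, group 2 = condition 2. H0: μ_1 = μ_2; H1: μ_1 ≠ μ_2 (two-sample pooled-variance t-test, two-sided).
s_p² = [(13−1)·3.797² + (23−1)·3.01²]/(13+23−2) = 10.9508
t = (32.09 − 35.49)/√[10.9508·(1/13 + 1/23)] = -2.961
df = n₁ + n₂ − 2 = 34
Two-sided p-value ≈ 0.006
Since p ≈ 0.006 < α = 0.02, reject H0; the data support H1.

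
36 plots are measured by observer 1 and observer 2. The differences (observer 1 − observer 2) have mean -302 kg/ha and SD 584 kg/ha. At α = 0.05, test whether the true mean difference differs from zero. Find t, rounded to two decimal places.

-3.10

H0: μ_d = 0; H1: μ_d ≠ 0 (paired t-test on the differences, two-sided).
t = d̄/(s_d/√n) = -302/(584/√36) = -3.10
df = n − 1 = 35
Two-sided p-value ≈ 0.0038
Since p ≈ 0.0038 < α = 0.05, reject H0; the data support H1.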